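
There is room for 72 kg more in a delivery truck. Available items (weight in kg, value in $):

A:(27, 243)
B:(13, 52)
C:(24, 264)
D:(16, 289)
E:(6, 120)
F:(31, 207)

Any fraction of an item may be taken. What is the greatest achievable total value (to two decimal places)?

907.00

Greedy by value/weight ratio, highest first.
Ratios (sorted): E 20.00, D 18.06, C 11.00, A 9.00, F 6.68, B 4.00
take E (6 @ 120); take D (16 @ 289); take C (24 @ 264); take 26/27 of A → 234.00. Capacity used 72/72.
Total value = 907.00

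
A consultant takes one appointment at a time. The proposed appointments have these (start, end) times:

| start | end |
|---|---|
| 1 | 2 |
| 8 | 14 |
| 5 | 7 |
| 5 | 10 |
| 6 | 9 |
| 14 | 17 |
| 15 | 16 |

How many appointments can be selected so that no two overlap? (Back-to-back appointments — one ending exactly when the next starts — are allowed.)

4

Greedy by earliest finish: after sorting by end time, pick each interval compatible with the last pick.
Sorted by end: (1,2)  (5,7)  (6,9)  (5,10)  (8,14)  (15,16)  (14,17)
take (1,2); take (5,7); take (8,14); take (15,16).
Selected 4 appointments.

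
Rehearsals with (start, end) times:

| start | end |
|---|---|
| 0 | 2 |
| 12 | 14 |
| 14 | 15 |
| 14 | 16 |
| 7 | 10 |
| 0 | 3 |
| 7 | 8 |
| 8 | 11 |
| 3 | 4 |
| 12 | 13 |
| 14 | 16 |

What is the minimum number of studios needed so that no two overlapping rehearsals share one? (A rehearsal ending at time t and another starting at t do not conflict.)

3

starts: [0, 0, 3, 7, 7, 8, 12, 12, 14, 14, 14]
ends:   [2, 3, 4, 8, 10, 11, 13, 14, 15, 16, 16]
s0→1 s0→2 e2→1 e3→0 s3→1 e4→0 s7→1 s7→2 e8→1 s8→2 e10→1 e11→0 s12→1 s12→2 e13→1 e14→0 s14→1 s14→2 s14→3  — peak 3.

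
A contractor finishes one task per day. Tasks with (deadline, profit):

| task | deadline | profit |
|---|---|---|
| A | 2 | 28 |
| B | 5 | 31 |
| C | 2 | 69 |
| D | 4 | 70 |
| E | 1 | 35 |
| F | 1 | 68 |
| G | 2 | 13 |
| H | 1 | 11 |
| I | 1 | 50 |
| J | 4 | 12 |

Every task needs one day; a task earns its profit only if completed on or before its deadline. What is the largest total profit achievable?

250

Take jobs in profit order; each goes to the latest open slot no later than its deadline.
Profit order: D=70 C=69 F=68 I=50 E=35 B=31 A=28 G=13 J=12 H=11
Assign: D→slot 4, C→slot 2, F→slot 1, I skipped, E skipped, B→slot 5, A skipped, G skipped, J→slot 3, H skipped.
Slots: [1:F] [2:C] [3:J] [4:D] [5:B]
Profit = 68 + 69 + 12 + 70 + 31 = 250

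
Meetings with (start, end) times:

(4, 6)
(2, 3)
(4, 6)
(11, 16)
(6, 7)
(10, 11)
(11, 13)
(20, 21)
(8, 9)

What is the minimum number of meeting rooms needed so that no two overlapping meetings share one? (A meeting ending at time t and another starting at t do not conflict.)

starts: [2, 4, 4, 6, 8, 10, 11, 11, 20]
ends:   [3, 6, 6, 7, 9, 11, 13, 16, 21]
s2→1 e3→0 s4→1 s4→2  — peak 2.

2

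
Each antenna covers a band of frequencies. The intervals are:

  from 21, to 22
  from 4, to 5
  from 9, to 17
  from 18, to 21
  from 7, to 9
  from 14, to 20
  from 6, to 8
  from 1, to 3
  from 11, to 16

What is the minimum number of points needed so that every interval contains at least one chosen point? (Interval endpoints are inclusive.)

By right end: [1,3]  [4,5]  [6,8]  [7,9]  [11,16]  [9,17]  [14,20]  [18,21]  [21,22]
[1,3] uncovered → point at 3; [4,5] uncovered → point at 5; [6,8] uncovered → point at 8; [11,16] uncovered → point at 16; [18,21] uncovered → point at 21.
Points: 3, 5, 8, 16, 21 (5 total).

5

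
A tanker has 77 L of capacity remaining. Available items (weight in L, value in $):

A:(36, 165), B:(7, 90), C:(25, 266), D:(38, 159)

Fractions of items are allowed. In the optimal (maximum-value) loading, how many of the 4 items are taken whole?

3

Order: B (90/7=12.86) > C (266/25=10.64) > A (165/36=4.58) > D (159/38=4.18)
Fill: take B (7 @ 90) → take C (25 @ 266) → take A (36 @ 165) → take 9/38 of D → 37.66; 77/77 used.
3 item(s) taken whole; one partial (take 9/38 of D).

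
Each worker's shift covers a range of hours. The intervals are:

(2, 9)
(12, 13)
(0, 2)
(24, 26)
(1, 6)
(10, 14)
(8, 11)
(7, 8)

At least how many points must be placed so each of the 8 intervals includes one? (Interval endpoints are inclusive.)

Process intervals by earliest right end; each time one isn't hit yet, stab at its right endpoint.
By right end: [0,2]  [1,6]  [7,8]  [2,9]  [8,11]  [12,13]  [10,14]  [24,26]
[0,2] uncovered → point at 2; [7,8] uncovered → point at 8; [12,13] uncovered → point at 13; [24,26] uncovered → point at 26.
Points: 2, 8, 13, 26 (4 total).

4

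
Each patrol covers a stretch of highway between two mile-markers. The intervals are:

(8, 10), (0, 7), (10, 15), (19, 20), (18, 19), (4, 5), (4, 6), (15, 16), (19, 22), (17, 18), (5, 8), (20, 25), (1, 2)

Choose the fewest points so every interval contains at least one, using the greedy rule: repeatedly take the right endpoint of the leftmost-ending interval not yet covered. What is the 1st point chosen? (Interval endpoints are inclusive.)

2

Process intervals by earliest right end; each time one isn't hit yet, stab at its right endpoint.
Sorted: [1,2] [4,5] [4,6] [0,7] [5,8] [8,10] [10,15] [15,16] [17,18] [18,19] [19,20] [19,22] [20,25]
{[1,2]} hit by 2; {[4,5],[4,6],[0,7],[5,8]} hit by 5; {[8,10],[10,15]} hit by 10; {[15,16]} hit by 16; {[17,18],[18,19]} hit by 18; {[19,20],[19,22],[20,25]} hit by 20.
Points: 2, 5, 10, 16, 18, 20 (6 total).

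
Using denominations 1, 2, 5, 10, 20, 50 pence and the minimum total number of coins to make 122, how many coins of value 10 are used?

122 = 2×50 + 1×20 + 1×2
Count of 10: 0

0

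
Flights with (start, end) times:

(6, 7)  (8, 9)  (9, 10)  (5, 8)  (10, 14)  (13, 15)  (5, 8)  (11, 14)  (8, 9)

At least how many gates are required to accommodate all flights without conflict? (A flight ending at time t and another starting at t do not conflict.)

The answer is the maximum number of intervals overlapping at any instant.
Events (time:±→running): 5:+→1 5:+→2 6:+→3 … peak 3.

3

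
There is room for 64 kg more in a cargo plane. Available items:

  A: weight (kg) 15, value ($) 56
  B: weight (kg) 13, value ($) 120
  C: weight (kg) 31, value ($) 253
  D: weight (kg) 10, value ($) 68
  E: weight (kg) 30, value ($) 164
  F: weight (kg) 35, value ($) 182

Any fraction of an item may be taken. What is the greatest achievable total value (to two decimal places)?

495.67

Greedy by value/weight ratio, highest first.
Ratios (sorted): B 9.23, C 8.16, D 6.80, E 5.47, F 5.20, A 3.73
take B (13 @ 120); take C (31 @ 253); take D (10 @ 68); take 10/30 of E → 54.67. Capacity used 64/64.
Total value = 495.67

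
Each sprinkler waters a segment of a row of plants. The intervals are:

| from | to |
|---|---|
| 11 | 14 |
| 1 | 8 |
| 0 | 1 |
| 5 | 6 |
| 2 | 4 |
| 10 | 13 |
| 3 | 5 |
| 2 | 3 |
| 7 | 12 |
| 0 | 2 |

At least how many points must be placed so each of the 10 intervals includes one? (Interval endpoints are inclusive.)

4

Process intervals by earliest right end; each time one isn't hit yet, stab at its right endpoint.
By right end: [0,1]  [0,2]  [2,3]  [2,4]  [3,5]  [5,6]  [1,8]  [7,12]  [10,13]  [11,14]
[0,1] uncovered → point at 1; [2,3] uncovered → point at 3; [5,6] uncovered → point at 6; [7,12] uncovered → point at 12.
Points: 1, 3, 6, 12 (4 total).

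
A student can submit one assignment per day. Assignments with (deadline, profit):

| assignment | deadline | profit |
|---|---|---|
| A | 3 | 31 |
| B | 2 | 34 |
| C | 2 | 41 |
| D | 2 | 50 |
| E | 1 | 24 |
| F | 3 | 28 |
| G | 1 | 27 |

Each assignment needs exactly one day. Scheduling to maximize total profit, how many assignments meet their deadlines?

Profit order: D=50 C=41 B=34 A=31 F=28 G=27 E=24
Assign: D→slot 2, C→slot 1, B skipped, A→slot 3, F skipped, G skipped, E skipped.
Slots: [1:C] [2:D] [3:A]
3 of 7 scheduled.

3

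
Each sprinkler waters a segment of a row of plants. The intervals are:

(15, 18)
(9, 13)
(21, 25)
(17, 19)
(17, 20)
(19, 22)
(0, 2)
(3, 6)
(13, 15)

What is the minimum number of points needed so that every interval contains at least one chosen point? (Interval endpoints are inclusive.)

5

Process intervals by earliest right end; each time one isn't hit yet, stab at its right endpoint.
Sorted: [0,2] [3,6] [9,13] [13,15] [15,18] [17,19] [17,20] [19,22] [21,25]
{[0,2]} hit by 2; {[3,6]} hit by 6; {[9,13],[13,15]} hit by 13; {[15,18],[17,19],[17,20]} hit by 18; {[19,22],[21,25]} hit by 22.
Points: 2, 6, 13, 18, 22 (5 total).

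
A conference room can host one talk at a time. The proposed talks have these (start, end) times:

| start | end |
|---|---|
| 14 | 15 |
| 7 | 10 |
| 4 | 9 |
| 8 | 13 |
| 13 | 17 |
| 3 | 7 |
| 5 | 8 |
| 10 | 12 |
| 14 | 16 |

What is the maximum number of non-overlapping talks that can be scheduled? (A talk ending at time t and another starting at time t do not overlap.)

4

Order by finish time; keep every interval that doesn't clash with the previous kept one.
Sorted by end: (3,7)  (5,8)  (4,9)  (7,10)  (10,12)  (8,13)  (14,15)  (14,16)  (13,17)
take (3,7); take (7,10); take (10,12); skip (8,13); take (14,15); skip (13,17).
Selected 4 talks.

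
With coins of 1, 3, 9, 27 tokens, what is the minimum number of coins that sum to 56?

Use the largest denomination that fits, subtract, and repeat.
56 − 2×27→2 − 2×1→0
Total coins = 2 + 2 = 4

4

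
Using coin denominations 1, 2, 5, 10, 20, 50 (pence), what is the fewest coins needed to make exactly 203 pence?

6

203 = 4×50 + 1×2 + 1×1
Total coins = 4 + 1 + 1 = 6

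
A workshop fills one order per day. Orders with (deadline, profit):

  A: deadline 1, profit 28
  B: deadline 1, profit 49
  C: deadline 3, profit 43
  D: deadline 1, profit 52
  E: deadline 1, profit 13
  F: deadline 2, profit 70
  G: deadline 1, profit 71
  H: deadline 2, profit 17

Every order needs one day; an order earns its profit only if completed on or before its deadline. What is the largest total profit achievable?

By profit: G(d1,71), F(d2,70), D(d1,52), B(d1,49), C(d3,43), A(d1,28), H(d2,17), E(d1,13)
G→slot 1; F→slot 2; D skipped; B skipped; C→slot 3; A skipped; H skipped; E skipped.
Profit = 71 + 70 + 43 = 184

184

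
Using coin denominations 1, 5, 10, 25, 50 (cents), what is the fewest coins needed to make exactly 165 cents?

Greedy: take as many of the largest coin as possible, then repeat with the remainder.
165 = 3×50 + 1×10 + 1×5
Total coins = 3 + 1 + 1 = 5

5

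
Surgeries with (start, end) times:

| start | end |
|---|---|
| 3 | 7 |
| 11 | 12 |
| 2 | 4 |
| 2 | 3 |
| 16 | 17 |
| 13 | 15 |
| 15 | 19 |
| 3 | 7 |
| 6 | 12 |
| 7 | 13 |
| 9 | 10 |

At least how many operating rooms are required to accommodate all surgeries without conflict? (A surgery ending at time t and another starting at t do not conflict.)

3

starts: [2, 2, 3, 3, 6, 7, 9, 11, 13, 15, 16]
ends:   [3, 4, 7, 7, 10, 12, 12, 13, 15, 17, 19]
s2→1 s2→2 e3→1 s3→2 s3→3  — peak 3.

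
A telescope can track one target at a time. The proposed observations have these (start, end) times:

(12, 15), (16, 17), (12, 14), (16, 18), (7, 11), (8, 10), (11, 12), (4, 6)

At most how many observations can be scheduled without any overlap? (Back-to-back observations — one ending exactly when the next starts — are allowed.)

By end time: (4,6), (8,10), (7,11), (11,12), (12,14), (12,15), (16,17), (16,18).
Pick (4,6); next start ≥ 6 → (8,10); next start ≥ 10 → (11,12); next start ≥ 12 → (12,14); next start ≥ 14 → (16,17).
Selected 5 observations.

5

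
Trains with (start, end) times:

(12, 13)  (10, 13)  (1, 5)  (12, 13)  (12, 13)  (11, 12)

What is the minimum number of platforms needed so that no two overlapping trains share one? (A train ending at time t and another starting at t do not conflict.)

Events (time:±→running): 1:+→1 5:-→0 10:+→1 11:+→2 12:-→1 12:+→2 12:+→3 12:+→4 … peak 4.

4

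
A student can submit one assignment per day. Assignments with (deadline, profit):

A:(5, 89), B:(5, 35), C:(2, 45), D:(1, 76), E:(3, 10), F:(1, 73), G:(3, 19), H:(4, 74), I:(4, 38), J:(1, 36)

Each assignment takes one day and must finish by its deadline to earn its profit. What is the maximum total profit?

322

By profit: A(d5,89), D(d1,76), H(d4,74), F(d1,73), C(d2,45), I(d4,38), J(d1,36), B(d5,35), G(d3,19), E(d3,10)
A→slot 5; D→slot 1; H→slot 4; F skipped; C→slot 2; I→slot 3; J skipped; B skipped; G skipped; E skipped.
Profit = 76 + 45 + 38 + 74 + 89 = 322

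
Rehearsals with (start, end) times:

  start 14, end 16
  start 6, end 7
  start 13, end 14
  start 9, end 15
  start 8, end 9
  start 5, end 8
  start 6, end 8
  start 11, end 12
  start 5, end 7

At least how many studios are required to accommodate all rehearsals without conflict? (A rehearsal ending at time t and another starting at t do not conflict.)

4

The answer is the maximum number of intervals overlapping at any instant.
Events (time:±→running): 5:+→1 5:+→2 6:+→3 6:+→4 … peak 4.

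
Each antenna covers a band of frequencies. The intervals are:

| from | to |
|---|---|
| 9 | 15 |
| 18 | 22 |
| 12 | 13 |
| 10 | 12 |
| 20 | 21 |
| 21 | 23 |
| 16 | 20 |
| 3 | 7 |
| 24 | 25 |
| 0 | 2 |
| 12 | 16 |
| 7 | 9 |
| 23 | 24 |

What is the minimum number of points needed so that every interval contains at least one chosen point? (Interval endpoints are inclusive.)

6

Process intervals by earliest right end; each time one isn't hit yet, stab at its right endpoint.
By right end: [0,2]  [3,7]  [7,9]  [10,12]  [12,13]  [9,15]  [12,16]  [16,20]  [20,21]  [18,22]  [21,23]  [23,24]  [24,25]
[0,2] uncovered → point at 2; [3,7] uncovered → point at 7; [10,12] uncovered → point at 12; [16,20] uncovered → point at 20; [21,23] uncovered → point at 23; [24,25] uncovered → point at 25.
Points: 2, 7, 12, 20, 23, 25 (6 total).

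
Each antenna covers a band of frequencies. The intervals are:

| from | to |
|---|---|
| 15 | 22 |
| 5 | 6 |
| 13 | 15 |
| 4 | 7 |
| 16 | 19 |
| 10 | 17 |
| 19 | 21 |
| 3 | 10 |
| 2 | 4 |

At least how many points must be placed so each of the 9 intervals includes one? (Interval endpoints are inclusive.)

4

Sorted: [2,4] [5,6] [4,7] [3,10] [13,15] [10,17] [16,19] [19,21] [15,22]
{[2,4]} hit by 4; {[5,6],[4,7],[3,10]} hit by 6; {[13,15],[10,17]} hit by 15; {[16,19],[19,21],[15,22]} hit by 19.
Points: 4, 6, 15, 19 (4 total).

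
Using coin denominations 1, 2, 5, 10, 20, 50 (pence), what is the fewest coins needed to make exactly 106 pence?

106 − 2×50→6 − 1×5→1 − 1×1→0
Total coins = 2 + 1 + 1 = 4

4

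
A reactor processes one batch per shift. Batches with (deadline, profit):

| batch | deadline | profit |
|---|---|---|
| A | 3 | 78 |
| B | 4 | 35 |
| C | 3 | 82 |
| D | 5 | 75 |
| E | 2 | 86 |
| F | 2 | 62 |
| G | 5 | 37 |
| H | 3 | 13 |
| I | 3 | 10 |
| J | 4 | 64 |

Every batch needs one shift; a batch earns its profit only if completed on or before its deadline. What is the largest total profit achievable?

Sort by profit descending; place each in the latest free slot ≤ its deadline.
By profit: E(d2,86), C(d3,82), A(d3,78), D(d5,75), J(d4,64), F(d2,62), G(d5,37), B(d4,35), H(d3,13), I(d3,10)
E→slot 2; C→slot 3; A→slot 1; D→slot 5; J→slot 4; F skipped; G skipped; B skipped; H skipped; I skipped.
Profit = 78 + 86 + 82 + 64 + 75 = 385

385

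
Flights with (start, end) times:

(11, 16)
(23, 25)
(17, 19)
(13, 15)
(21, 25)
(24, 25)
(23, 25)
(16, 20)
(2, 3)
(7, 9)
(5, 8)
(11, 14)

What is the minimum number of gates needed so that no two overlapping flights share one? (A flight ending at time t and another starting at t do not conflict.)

4

Count concurrent intervals with a sweep; the peak is the room count.
Events (time:±→running): 2:+→1 3:-→0 5:+→1 7:+→2 8:-→1 9:-→0 11:+→1 11:+→2 13:+→3 14:-→2 15:-→1 16:-→0 16:+→1 17:+→2 19:-→1 20:-→0 21:+→1 23:+→2 23:+→3 24:+→4 … peak 4.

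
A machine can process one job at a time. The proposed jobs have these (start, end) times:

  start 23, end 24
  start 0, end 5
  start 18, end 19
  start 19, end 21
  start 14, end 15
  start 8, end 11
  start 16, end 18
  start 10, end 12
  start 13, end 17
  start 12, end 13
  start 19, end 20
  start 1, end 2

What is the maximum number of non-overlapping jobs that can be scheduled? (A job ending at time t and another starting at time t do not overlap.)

8

Sort by end time and greedily take each interval whose start is ≥ the last chosen end.
Sorted by end: (1,2)  (0,5)  (8,11)  (10,12)  (12,13)  (14,15)  (13,17)  (16,18)  (18,19)  (19,20)  (19,21)  (23,24)
take (1,2); take (8,11); take (12,13); take (14,15); take (16,18); take (18,19); take (19,20); skip (19,21); take (23,24).
Selected 8 jobs.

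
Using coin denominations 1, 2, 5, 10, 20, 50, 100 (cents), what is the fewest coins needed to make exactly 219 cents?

Use the largest denomination that fits, subtract, and repeat.
219 = 2×100 + 1×10 + 1×5 + 2×2
Total coins = 2 + 1 + 1 + 2 = 6

6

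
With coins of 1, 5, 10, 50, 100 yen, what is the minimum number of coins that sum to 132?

132 = 1×100 + 3×10 + 2×1
Total coins = 1 + 3 + 2 = 6

6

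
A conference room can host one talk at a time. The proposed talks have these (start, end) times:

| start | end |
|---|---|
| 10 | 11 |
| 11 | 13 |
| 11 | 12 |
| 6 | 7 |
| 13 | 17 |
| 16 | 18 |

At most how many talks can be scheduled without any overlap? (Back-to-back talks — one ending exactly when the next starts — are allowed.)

Greedy by earliest finish: after sorting by end time, pick each interval compatible with the last pick.
By end time: (6,7), (10,11), (11,12), (11,13), (13,17), (16,18).
Pick (6,7); next start ≥ 7 → (10,11); next start ≥ 11 → (11,12); next start ≥ 12 → (13,17).
Selected 4 talks.

4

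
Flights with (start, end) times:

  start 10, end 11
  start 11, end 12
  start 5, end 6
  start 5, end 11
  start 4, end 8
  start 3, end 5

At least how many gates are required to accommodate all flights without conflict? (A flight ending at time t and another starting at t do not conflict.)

3

The answer is the maximum number of intervals overlapping at any instant.
Events (time:±→running): 3:+→1 4:+→2 5:-→1 5:+→2 5:+→3 … peak 3.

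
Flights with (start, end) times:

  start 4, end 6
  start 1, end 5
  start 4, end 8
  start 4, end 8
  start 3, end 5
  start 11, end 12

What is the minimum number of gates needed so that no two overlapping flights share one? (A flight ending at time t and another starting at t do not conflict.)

The answer is the maximum number of intervals overlapping at any instant.
Events (time:±→running): 1:+→1 3:+→2 4:+→3 4:+→4 4:+→5 … peak 5.

5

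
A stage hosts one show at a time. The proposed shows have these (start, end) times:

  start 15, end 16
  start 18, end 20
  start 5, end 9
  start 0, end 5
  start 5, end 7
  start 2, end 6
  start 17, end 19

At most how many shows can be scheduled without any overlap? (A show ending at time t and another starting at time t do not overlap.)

Sorted by end: (0,5)  (2,6)  (5,7)  (5,9)  (15,16)  (17,19)  (18,20)
take (0,5); take (5,7); skip (5,9); take (15,16); take (17,19).
Selected 4 shows.

4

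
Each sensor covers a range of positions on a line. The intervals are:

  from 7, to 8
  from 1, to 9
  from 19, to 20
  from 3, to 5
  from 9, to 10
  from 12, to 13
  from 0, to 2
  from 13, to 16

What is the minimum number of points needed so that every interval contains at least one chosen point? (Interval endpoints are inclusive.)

By right end: [0,2]  [3,5]  [7,8]  [1,9]  [9,10]  [12,13]  [13,16]  [19,20]
[0,2] uncovered → point at 2; [3,5] uncovered → point at 5; [7,8] uncovered → point at 8; [9,10] uncovered → point at 10; [12,13] uncovered → point at 13; [19,20] uncovered → point at 20.
Points: 2, 5, 8, 10, 13, 20 (6 total).

6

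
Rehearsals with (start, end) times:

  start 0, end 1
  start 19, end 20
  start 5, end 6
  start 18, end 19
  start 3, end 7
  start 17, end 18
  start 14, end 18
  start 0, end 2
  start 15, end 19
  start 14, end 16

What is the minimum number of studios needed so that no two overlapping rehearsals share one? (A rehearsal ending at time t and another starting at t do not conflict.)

3

Count concurrent intervals with a sweep; the peak is the room count.
starts: [0, 0, 3, 5, 14, 14, 15, 17, 18, 19]
ends:   [1, 2, 6, 7, 16, 18, 18, 19, 19, 20]
s0→1 s0→2 e1→1 e2→0 s3→1 s5→2 e6→1 e7→0 s14→1 s14→2 s15→3  — peak 3.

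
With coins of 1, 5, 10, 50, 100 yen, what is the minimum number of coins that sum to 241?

241 − 2×100→41 − 4×10→1 − 1×1→0
Total coins = 2 + 4 + 1 = 7

7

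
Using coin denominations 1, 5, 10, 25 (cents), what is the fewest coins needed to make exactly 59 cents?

Use the largest denomination that fits, subtract, and repeat.
59 − 2×25→9 − 1×5→4 − 4×1→0
Total coins = 2 + 1 + 4 = 7

7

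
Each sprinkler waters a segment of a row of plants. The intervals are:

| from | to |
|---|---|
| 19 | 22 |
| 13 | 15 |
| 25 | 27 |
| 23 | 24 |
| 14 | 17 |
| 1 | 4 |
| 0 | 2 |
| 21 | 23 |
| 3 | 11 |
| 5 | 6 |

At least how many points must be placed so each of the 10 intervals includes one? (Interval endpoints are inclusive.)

6

Process intervals by earliest right end; each time one isn't hit yet, stab at its right endpoint.
By right end: [0,2]  [1,4]  [5,6]  [3,11]  [13,15]  [14,17]  [19,22]  [21,23]  [23,24]  [25,27]
[0,2] uncovered → point at 2; [5,6] uncovered → point at 6; [13,15] uncovered → point at 15; [19,22] uncovered → point at 22; [23,24] uncovered → point at 24; [25,27] uncovered → point at 27.
Points: 2, 6, 15, 22, 24, 27 (6 total).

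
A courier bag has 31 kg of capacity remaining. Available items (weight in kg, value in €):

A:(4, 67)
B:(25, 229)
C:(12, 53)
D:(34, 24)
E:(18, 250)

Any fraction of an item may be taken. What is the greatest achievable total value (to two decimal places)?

Sort by value per unit weight and fill in that order.
Order: A (67/4=16.75) > E (250/18=13.89) > B (229/25=9.16) > C (53/12=4.42) > D (24/34=0.71)
Fill: take A (4 @ 67) → take E (18 @ 250) → take 9/25 of B → 82.44; 31/31 used.
Total value = 399.44

399.44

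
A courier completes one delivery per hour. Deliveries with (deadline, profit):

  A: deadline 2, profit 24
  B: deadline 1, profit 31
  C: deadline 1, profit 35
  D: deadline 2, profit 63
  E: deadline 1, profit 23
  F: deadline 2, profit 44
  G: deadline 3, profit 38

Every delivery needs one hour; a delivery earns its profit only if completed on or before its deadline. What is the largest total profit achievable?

145

Take jobs in profit order; each goes to the latest open slot no later than its deadline.
By profit: D(d2,63), F(d2,44), G(d3,38), C(d1,35), B(d1,31), A(d2,24), E(d1,23)
D→slot 2; F→slot 1; G→slot 3; C skipped; B skipped; A skipped; E skipped.
Profit = 44 + 63 + 38 = 145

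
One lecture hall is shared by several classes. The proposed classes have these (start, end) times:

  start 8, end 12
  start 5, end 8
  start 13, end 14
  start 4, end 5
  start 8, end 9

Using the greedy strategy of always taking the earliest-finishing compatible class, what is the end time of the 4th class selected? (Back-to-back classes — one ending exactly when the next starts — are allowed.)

14

By end time: (4,5), (5,8), (8,9), (8,12), (13,14).
Pick (4,5); next start ≥ 5 → (5,8); next start ≥ 8 → (8,9); next start ≥ 9 → (13,14).
Selected: (4,5) (5,8) (8,9) (13,14)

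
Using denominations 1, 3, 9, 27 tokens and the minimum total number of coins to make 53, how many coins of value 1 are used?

53 = 1×27 + 2×9 + 2×3 + 2×1
Count of 1: 2

2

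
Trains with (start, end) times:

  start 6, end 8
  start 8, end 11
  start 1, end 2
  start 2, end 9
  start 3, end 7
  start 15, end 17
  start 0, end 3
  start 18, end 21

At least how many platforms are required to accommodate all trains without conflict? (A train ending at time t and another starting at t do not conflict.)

3

The answer is the maximum number of intervals overlapping at any instant.
starts: [0, 1, 2, 3, 6, 8, 15, 18]
ends:   [2, 3, 7, 8, 9, 11, 17, 21]
s0→1 s1→2 e2→1 s2→2 e3→1 s3→2 s6→3  — peak 3.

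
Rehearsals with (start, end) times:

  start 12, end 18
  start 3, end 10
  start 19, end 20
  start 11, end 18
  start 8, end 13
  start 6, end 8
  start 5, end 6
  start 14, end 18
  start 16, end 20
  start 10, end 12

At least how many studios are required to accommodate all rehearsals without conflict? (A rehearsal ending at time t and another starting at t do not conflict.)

The answer is the maximum number of intervals overlapping at any instant.
Events (time:±→running): 3:+→1 5:+→2 6:-→1 6:+→2 8:-→1 8:+→2 10:-→1 10:+→2 11:+→3 12:-→2 12:+→3 13:-→2 14:+→3 16:+→4 … peak 4.

4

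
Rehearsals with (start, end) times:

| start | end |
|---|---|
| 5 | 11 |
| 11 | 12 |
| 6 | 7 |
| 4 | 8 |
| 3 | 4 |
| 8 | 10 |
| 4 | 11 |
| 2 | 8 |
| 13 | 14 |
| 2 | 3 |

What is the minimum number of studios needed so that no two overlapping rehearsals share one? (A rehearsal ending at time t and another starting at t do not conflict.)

starts: [2, 2, 3, 4, 4, 5, 6, 8, 11, 13]
ends:   [3, 4, 7, 8, 8, 10, 11, 11, 12, 14]
s2→1 s2→2 e3→1 s3→2 e4→1 s4→2 s4→3 s5→4 s6→5  — peak 5.

5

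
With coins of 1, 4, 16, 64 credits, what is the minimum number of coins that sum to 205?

205 = 3×64 + 3×4 + 1×1
Total coins = 3 + 3 + 1 = 7

7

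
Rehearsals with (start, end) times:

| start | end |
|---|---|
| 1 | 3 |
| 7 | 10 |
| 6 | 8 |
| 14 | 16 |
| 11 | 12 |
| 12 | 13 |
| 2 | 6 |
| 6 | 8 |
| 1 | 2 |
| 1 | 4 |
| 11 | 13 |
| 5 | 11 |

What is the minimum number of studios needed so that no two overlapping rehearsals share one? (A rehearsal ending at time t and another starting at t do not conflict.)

4

Events (time:±→running): 1:+→1 1:+→2 1:+→3 2:-→2 2:+→3 3:-→2 4:-→1 5:+→2 6:-→1 6:+→2 6:+→3 7:+→4 … peak 4.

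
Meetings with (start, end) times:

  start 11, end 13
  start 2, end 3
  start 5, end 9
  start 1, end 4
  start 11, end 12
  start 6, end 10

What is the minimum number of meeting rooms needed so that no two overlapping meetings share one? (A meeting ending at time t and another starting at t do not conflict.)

The answer is the maximum number of intervals overlapping at any instant.
starts: [1, 2, 5, 6, 11, 11]
ends:   [3, 4, 9, 10, 12, 13]
s1→1 s2→2  — peak 2.

2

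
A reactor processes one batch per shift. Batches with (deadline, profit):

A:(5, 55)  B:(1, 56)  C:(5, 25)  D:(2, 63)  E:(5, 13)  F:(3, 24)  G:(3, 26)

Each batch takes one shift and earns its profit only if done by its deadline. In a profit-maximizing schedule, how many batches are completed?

5

By profit: D(d2,63), B(d1,56), A(d5,55), G(d3,26), C(d5,25), F(d3,24), E(d5,13)
D→slot 2; B→slot 1; A→slot 5; G→slot 3; C→slot 4; F skipped; E skipped.
5 of 7 scheduled.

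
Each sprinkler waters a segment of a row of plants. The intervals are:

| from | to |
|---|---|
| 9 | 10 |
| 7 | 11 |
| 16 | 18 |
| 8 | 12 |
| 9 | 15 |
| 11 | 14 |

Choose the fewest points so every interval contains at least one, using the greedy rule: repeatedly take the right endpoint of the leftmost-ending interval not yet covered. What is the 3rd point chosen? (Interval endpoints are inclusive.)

18

Process intervals by earliest right end; each time one isn't hit yet, stab at its right endpoint.
Sorted: [9,10] [7,11] [8,12] [11,14] [9,15] [16,18]
{[9,10],[7,11],[8,12]} hit by 10; {[11,14],[9,15]} hit by 14; {[16,18]} hit by 18.
Points: 10, 14, 18 (3 total).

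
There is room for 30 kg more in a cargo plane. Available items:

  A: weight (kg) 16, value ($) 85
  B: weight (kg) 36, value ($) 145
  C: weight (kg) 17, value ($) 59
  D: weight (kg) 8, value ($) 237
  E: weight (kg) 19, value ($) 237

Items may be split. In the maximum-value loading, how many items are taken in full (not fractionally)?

2

Order: D (237/8=29.62) > E (237/19=12.47) > A (85/16=5.31) > B (145/36=4.03) > C (59/17=3.47)
Fill: take D (8 @ 237) → take E (19 @ 237) → take 3/16 of A → 15.94; 30/30 used.
2 item(s) taken whole; one partial (take 3/16 of A).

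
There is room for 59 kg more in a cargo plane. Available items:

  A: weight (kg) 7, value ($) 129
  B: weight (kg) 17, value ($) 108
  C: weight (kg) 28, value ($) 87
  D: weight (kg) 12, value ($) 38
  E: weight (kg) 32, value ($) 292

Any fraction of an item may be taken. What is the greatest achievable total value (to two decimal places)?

Greedy by value/weight ratio, highest first.
Ratios (sorted): A 18.43, E 9.12, B 6.35, D 3.17, C 3.11
take A (7 @ 129); take E (32 @ 292); take B (17 @ 108); take 3/12 of D → 9.50. Capacity used 59/59.
Total value = 538.50

538.50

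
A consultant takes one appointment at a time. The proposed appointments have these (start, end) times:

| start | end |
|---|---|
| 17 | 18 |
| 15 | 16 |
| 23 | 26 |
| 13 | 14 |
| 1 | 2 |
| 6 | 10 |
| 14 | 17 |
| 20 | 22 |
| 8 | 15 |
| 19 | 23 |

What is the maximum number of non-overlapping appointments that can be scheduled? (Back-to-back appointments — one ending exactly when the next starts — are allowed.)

7

Sorted by end: (1,2)  (6,10)  (13,14)  (8,15)  (15,16)  (14,17)  (17,18)  (20,22)  (19,23)  (23,26)
take (1,2); take (6,10); take (13,14); take (15,16); take (17,18); take (20,22); take (23,26).
Selected 7 appointments.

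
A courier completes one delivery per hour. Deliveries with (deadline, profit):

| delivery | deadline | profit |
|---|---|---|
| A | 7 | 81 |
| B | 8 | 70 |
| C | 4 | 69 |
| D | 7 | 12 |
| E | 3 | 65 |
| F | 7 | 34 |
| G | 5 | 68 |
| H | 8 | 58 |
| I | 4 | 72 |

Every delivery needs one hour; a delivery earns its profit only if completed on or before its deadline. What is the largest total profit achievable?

517

Sort by profit descending; place each in the latest free slot ≤ its deadline.
Profit order: A=81 I=72 B=70 C=69 G=68 E=65 H=58 F=34 D=12
Assign: A→slot 7, I→slot 4, B→slot 8, C→slot 3, G→slot 5, E→slot 2, H→slot 6, F→slot 1, D skipped.
Slots: [1:F] [2:E] [3:C] [4:I] [5:G] [6:H] [7:A] [8:B]
Profit = 34 + 65 + 69 + 72 + 68 + 58 + 81 + 70 = 517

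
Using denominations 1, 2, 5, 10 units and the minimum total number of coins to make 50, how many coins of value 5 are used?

50 − 5×10→0
Count of 5: 0

0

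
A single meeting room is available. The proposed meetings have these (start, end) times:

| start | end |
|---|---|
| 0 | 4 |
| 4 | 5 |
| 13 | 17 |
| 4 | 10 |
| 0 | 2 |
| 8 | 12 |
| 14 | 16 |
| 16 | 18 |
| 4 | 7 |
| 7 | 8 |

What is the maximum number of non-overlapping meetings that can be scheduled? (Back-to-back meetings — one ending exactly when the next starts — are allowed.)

6

Sorted by end: (0,2)  (0,4)  (4,5)  (4,7)  (7,8)  (4,10)  (8,12)  (14,16)  (13,17)  (16,18)
take (0,2); take (4,5); skip (4,7); take (7,8); take (8,12); take (14,16); take (16,18).
Selected 6 meetings.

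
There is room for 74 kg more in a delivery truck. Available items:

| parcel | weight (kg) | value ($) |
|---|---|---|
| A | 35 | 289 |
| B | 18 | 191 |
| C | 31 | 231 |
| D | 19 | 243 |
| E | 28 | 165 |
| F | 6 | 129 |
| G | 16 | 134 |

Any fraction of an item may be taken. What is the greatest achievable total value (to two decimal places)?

820.86

Greedy by value/weight ratio, highest first.
Ratios (sorted): F 21.50, D 12.79, B 10.61, G 8.38, A 8.26, C 7.45, E 5.89
take F (6 @ 129); take D (19 @ 243); take B (18 @ 191); take G (16 @ 134); take 15/35 of A → 123.86. Capacity used 74/74.
Total value = 820.86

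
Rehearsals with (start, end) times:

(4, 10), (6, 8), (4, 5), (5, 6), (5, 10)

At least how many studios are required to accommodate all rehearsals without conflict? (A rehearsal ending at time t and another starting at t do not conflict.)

3

The answer is the maximum number of intervals overlapping at any instant.
starts: [4, 4, 5, 5, 6]
ends:   [5, 6, 8, 10, 10]
s4→1 s4→2 e5→1 s5→2 s5→3  — peak 3.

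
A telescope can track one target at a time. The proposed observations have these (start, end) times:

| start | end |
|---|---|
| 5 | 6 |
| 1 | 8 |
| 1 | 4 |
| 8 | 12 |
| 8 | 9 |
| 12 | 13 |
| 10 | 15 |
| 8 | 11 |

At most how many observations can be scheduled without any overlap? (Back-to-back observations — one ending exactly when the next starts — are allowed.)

Greedy by earliest finish: after sorting by end time, pick each interval compatible with the last pick.
Sorted by end: (1,4)  (5,6)  (1,8)  (8,9)  (8,11)  (8,12)  (12,13)  (10,15)
take (1,4); take (5,6); skip (1,8); take (8,9); skip (8,11); take (12,13).
Selected 4 observations.

4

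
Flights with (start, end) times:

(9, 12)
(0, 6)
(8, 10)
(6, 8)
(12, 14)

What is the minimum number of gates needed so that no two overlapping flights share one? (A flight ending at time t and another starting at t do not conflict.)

2

Count concurrent intervals with a sweep; the peak is the room count.
Events (time:±→running): 0:+→1 6:-→0 6:+→1 8:-→0 8:+→1 9:+→2 … peak 2.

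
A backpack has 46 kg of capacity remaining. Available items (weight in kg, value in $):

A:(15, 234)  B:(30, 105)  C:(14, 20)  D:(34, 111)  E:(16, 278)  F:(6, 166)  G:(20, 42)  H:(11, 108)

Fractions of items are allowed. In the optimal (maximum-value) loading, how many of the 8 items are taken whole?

3

Sort by value per unit weight and fill in that order.
Ratios (sorted): F 27.67, E 17.38, A 15.60, H 9.82, B 3.50, D 3.26, G 2.10, C 1.43
take F (6 @ 166); take E (16 @ 278); take A (15 @ 234); take 9/11 of H → 88.36. Capacity used 46/46.
3 item(s) taken whole; one partial (take 9/11 of H).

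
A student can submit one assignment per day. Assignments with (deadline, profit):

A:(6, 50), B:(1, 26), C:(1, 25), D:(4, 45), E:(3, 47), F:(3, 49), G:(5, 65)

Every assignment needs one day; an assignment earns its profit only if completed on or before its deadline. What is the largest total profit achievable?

282

Take jobs in profit order; each goes to the latest open slot no later than its deadline.
Profit order: G=65 A=50 F=49 E=47 D=45 B=26 C=25
Assign: G→slot 5, A→slot 6, F→slot 3, E→slot 2, D→slot 4, B→slot 1, C skipped.
Slots: [1:B] [2:E] [3:F] [4:D] [5:G] [6:A]
Profit = 26 + 47 + 49 + 45 + 65 + 50 = 282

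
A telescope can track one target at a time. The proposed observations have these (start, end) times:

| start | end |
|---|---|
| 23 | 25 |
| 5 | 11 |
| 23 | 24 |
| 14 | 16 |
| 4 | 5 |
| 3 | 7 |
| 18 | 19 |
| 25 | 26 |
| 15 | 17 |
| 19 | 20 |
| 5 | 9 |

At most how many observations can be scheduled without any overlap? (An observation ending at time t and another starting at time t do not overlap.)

By end time: (4,5), (3,7), (5,9), (5,11), (14,16), (15,17), (18,19), (19,20), (23,24), (23,25), (25,26).
Pick (4,5); next start ≥ 5 → (5,9); next start ≥ 9 → (14,16); next start ≥ 16 → (18,19); next start ≥ 19 → (19,20); next start ≥ 20 → (23,24); next start ≥ 24 → (25,26).
Selected 7 observations.

7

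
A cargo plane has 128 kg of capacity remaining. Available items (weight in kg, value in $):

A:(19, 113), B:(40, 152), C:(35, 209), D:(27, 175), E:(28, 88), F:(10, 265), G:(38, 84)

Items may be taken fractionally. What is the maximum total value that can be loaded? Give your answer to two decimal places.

902.60

Sort by value per unit weight and fill in that order.
Ratios (sorted): F 26.50, D 6.48, C 5.97, A 5.95, B 3.80, E 3.14, G 2.21
take F (10 @ 265); take D (27 @ 175); take C (35 @ 209); take A (19 @ 113); take 37/40 of B → 140.60. Capacity used 128/128.
Total value = 902.60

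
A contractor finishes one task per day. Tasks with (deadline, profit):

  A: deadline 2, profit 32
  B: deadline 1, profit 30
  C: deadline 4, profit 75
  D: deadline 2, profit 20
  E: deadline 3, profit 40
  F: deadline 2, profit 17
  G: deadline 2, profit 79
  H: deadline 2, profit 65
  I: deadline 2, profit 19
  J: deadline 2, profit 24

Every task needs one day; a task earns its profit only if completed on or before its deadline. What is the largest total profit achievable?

259

Sort by profit descending; place each in the latest free slot ≤ its deadline.
Profit order: G=79 C=75 H=65 E=40 A=32 B=30 J=24 D=20 I=19 F=17
Assign: G→slot 2, C→slot 4, H→slot 1, E→slot 3, A skipped, B skipped, J skipped, D skipped, I skipped, F skipped.
Slots: [1:H] [2:G] [3:E] [4:C]
Profit = 65 + 79 + 40 + 75 = 259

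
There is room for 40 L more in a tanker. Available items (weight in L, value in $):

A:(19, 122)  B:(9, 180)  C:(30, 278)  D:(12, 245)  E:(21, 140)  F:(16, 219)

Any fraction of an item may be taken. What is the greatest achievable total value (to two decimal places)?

671.80

Sort by value per unit weight and fill in that order.
Ratios (sorted): D 20.42, B 20.00, F 13.69, C 9.27, E 6.67, A 6.42
take D (12 @ 245); take B (9 @ 180); take F (16 @ 219); take 3/30 of C → 27.80. Capacity used 40/40.
Total value = 671.80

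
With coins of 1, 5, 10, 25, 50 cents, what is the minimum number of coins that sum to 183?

183 = 3×50 + 1×25 + 1×5 + 3×1
Total coins = 3 + 1 + 1 + 3 = 8

8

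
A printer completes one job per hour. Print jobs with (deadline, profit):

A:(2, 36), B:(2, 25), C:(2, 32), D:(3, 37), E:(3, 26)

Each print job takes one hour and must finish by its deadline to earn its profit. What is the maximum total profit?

105

Take jobs in profit order; each goes to the latest open slot no later than its deadline.
Profit order: D=37 A=36 C=32 E=26 B=25
Assign: D→slot 3, A→slot 2, C→slot 1, E skipped, B skipped.
Slots: [1:C] [2:A] [3:D]
Profit = 32 + 36 + 37 = 105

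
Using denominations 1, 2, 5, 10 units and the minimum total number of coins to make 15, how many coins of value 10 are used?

1

Use the largest denomination that fits, subtract, and repeat.
15 − 1×10→5 − 1×5→0
Count of 10: 1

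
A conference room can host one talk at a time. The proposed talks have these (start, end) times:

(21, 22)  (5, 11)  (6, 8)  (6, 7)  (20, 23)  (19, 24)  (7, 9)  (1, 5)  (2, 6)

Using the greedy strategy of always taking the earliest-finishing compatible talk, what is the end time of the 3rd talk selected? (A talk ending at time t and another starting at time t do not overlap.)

9

Order by finish time; keep every interval that doesn't clash with the previous kept one.
By end time: (1,5), (2,6), (6,7), (6,8), (7,9), (5,11), (21,22), (20,23), (19,24).
Pick (1,5); next start ≥ 5 → (6,7); next start ≥ 7 → (7,9); next start ≥ 9 → (21,22).
Selected: (1,5) (6,7) (7,9) (21,22)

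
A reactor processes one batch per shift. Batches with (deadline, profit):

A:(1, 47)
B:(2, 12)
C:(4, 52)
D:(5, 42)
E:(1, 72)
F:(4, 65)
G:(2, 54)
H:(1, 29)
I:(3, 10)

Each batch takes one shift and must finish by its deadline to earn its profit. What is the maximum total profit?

Profit order: E=72 F=65 G=54 C=52 A=47 D=42 H=29 B=12 I=10
Assign: E→slot 1, F→slot 4, G→slot 2, C→slot 3, A skipped, D→slot 5, H skipped, B skipped, I skipped.
Slots: [1:E] [2:G] [3:C] [4:F] [5:D]
Profit = 72 + 54 + 52 + 65 + 42 = 285

285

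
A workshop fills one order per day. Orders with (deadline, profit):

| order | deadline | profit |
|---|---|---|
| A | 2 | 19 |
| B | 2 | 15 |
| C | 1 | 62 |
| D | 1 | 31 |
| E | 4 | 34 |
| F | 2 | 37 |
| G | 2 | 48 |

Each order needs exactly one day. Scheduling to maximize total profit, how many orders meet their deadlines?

Sort by profit descending; place each in the latest free slot ≤ its deadline.
By profit: C(d1,62), G(d2,48), F(d2,37), E(d4,34), D(d1,31), A(d2,19), B(d2,15)
C→slot 1; G→slot 2; F skipped; E→slot 4; D skipped; A skipped; B skipped.
3 of 7 scheduled.

3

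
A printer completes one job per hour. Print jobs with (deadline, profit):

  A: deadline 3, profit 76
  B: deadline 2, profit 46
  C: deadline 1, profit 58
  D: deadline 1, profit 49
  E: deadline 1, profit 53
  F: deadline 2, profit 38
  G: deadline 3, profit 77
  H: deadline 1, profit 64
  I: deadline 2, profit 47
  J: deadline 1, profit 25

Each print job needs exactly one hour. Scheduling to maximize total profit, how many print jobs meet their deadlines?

3

Profit order: G=77 A=76 H=64 C=58 E=53 D=49 I=47 B=46 F=38 J=25
Assign: G→slot 3, A→slot 2, H→slot 1, C skipped, E skipped, D skipped, I skipped, B skipped, F skipped, J skipped.
Slots: [1:H] [2:A] [3:G]
3 of 10 scheduled.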